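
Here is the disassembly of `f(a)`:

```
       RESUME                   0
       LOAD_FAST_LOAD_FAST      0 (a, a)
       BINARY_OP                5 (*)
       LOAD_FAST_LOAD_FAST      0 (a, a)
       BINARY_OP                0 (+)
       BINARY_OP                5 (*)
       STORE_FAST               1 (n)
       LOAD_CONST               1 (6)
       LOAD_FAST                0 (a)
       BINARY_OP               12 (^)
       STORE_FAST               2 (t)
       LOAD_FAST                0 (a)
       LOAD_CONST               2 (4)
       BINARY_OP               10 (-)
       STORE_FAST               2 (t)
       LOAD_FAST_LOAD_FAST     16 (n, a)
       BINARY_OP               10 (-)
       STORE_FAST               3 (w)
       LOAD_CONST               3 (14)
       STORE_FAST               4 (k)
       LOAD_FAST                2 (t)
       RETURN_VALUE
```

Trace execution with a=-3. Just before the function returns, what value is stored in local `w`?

-51

LOAD_FAST_LOAD_FAST a,a → push -3,-3. Stack: [-3, -3]
BINARY_OP * → -3 * -3 = 9. Stack: [9]
LOAD_FAST_LOAD_FAST a,a → push -3,-3. Stack: [9, -3, -3]
BINARY_OP + → -3 + -3 = -6. Stack: [9, -6]
BINARY_OP * → 9 * -6 = -54. Stack: [-54]
STORE_FAST n → n=-54. Stack: []
LOAD_CONST → push 6. Stack: [6]
LOAD_FAST a → push -3. Stack: [6, -3]
BINARY_OP ^ → 6 ^ -3 = -5. Stack: [-5]
STORE_FAST t → t=-5. Stack: []
LOAD_FAST a → push -3. Stack: [-3]
LOAD_CONST → push 4. Stack: [-3, 4]
BINARY_OP - → -3 - 4 = -7. Stack: [-7]
STORE_FAST t → t=-7. Stack: []
LOAD_FAST_LOAD_FAST n,a → push -54,-3. Stack: [-54, -3]
BINARY_OP - → -54 - -3 = -51. Stack: [-51]
STORE_FAST w → w=-51. Stack: []
LOAD_CONST → push 14. Stack: [14]
STORE_FAST k → k=14. Stack: []
LOAD_FAST t → push -7. Stack: [-7]
RETURN_VALUE → return -7.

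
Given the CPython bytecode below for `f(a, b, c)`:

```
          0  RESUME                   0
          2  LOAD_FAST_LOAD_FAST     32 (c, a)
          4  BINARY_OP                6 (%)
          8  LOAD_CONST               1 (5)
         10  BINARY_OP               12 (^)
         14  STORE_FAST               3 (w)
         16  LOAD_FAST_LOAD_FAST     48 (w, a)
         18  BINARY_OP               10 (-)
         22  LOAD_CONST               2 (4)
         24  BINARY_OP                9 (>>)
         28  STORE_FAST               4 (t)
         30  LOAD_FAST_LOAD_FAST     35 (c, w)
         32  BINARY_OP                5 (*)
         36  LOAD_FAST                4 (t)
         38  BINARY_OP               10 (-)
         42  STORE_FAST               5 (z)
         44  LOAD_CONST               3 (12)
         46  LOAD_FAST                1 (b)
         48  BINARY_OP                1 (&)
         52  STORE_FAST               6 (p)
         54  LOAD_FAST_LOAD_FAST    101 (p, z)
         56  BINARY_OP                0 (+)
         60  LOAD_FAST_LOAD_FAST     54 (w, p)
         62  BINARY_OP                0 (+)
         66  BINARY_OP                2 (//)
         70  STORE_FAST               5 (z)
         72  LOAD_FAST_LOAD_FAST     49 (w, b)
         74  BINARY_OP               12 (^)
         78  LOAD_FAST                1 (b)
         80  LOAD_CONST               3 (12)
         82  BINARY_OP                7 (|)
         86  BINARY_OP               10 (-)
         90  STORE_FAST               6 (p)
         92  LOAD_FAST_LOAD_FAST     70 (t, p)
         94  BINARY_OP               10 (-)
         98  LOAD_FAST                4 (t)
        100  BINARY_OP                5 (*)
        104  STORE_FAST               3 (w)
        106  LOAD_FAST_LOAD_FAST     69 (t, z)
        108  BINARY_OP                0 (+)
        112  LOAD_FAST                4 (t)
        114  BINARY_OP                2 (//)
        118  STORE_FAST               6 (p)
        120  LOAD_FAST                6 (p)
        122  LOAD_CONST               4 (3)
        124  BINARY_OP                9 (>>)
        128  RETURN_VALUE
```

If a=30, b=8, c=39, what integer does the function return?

-2

LOAD_FAST_LOAD_FAST c,a → push 39,30. Stack: [39, 30]
BINARY_OP % → 39 % 30 = 9. Stack: [9]
LOAD_CONST → push 5. Stack: [9, 5]
BINARY_OP ^ → 9 ^ 5 = 12. Stack: [12]
STORE_FAST w → w=12. Stack: []
LOAD_FAST_LOAD_FAST w,a → push 12,30. Stack: [12, 30]
BINARY_OP - → 12 - 30 = -18. Stack: [-18]
LOAD_CONST → push 4. Stack: [-18, 4]
BINARY_OP >> → -18 >> 4 = -2. Stack: [-2]
STORE_FAST t → t=-2. Stack: []
LOAD_FAST_LOAD_FAST c,w → push 39,12. Stack: [39, 12]
BINARY_OP * → 39 * 12 = 468. Stack: [468]
LOAD_FAST t → push -2. Stack: [468, -2]
BINARY_OP - → 468 - -2 = 470. Stack: [470]
STORE_FAST z → z=470. Stack: []
LOAD_CONST → push 12. Stack: [12]
LOAD_FAST b → push 8. Stack: [12, 8]
BINARY_OP & → 12 & 8 = 8. Stack: [8]
STORE_FAST p → p=8. Stack: []
LOAD_FAST_LOAD_FAST p,z → push 8,470. Stack: [8, 470]
BINARY_OP + → 8 + 470 = 478. Stack: [478]
LOAD_FAST_LOAD_FAST w,p → push 12,8. Stack: [478, 12, 8]
BINARY_OP + → 12 + 8 = 20. Stack: [478, 20]
BINARY_OP // → 478 // 20 = 23. Stack: [23]
STORE_FAST z → z=23. Stack: []
LOAD_FAST_LOAD_FAST w,b → push 12,8. Stack: [12, 8]
BINARY_OP ^ → 12 ^ 8 = 4. Stack: [4]
LOAD_FAST b → push 8. Stack: [4, 8]
LOAD_CONST → push 12. Stack: [4, 8, 12]
BINARY_OP | → 8 | 12 = 12. Stack: [4, 12]
BINARY_OP - → 4 - 12 = -8. Stack: [-8]
STORE_FAST p → p=-8. Stack: []
LOAD_FAST_LOAD_FAST t,p → push -2,-8. Stack: [-2, -8]
BINARY_OP - → -2 - -8 = 6. Stack: [6]
LOAD_FAST t → push -2. Stack: [6, -2]
BINARY_OP * → 6 * -2 = -12. Stack: [-12]
STORE_FAST w → w=-12. Stack: []
LOAD_FAST_LOAD_FAST t,z → push -2,23. Stack: [-2, 23]
BINARY_OP + → -2 + 23 = 21. Stack: [21]
LOAD_FAST t → push -2. Stack: [21, -2]
BINARY_OP // → 21 // -2 = -11. Stack: [-11]
STORE_FAST p → p=-11. Stack: []
LOAD_FAST p → push -11. Stack: [-11]
LOAD_CONST → push 3. Stack: [-11, 3]
BINARY_OP >> → -11 >> 3 = -2. Stack: [-2]
RETURN_VALUE → return -2.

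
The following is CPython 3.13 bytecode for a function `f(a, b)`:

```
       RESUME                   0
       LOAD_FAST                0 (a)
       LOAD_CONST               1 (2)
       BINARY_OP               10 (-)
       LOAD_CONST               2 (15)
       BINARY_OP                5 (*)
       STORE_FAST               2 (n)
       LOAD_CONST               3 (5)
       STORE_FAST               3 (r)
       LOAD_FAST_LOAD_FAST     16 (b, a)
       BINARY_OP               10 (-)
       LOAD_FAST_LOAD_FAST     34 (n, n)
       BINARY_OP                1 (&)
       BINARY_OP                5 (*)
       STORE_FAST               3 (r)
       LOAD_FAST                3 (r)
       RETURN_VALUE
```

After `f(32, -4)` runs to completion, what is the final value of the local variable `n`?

LOAD_FAST a → push 32. Stack: [32]
LOAD_CONST → push 2. Stack: [32, 2]
BINARY_OP - → 32 - 2 = 30. Stack: [30]
LOAD_CONST → push 15. Stack: [30, 15]
BINARY_OP * → 30 * 15 = 450. Stack: [450]
STORE_FAST n → n=450. Stack: []
LOAD_CONST → push 5. Stack: [5]
STORE_FAST r → r=5. Stack: []
LOAD_FAST_LOAD_FAST b,a → push -4,32. Stack: [-4, 32]
BINARY_OP - → -4 - 32 = -36. Stack: [-36]
LOAD_FAST_LOAD_FAST n,n → push 450,450. Stack: [-36, 450, 450]
BINARY_OP & → 450 & 450 = 450. Stack: [-36, 450]
BINARY_OP * → -36 * 450 = -16200. Stack: [-16200]
STORE_FAST r → r=-16200. Stack: []
LOAD_FAST r → push -16200. Stack: [-16200]
RETURN_VALUE → return -16200.

450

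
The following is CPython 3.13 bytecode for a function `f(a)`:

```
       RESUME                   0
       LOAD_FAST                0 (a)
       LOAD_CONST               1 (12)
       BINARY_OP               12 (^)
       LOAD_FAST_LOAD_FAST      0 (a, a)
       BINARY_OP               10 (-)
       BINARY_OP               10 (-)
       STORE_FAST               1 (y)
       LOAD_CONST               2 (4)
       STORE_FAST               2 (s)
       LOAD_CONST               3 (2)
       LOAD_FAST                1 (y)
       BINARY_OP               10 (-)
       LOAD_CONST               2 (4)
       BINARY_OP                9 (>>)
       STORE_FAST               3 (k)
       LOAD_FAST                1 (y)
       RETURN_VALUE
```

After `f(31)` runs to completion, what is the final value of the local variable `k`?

LOAD_FAST a → push 31. Stack: [31]
LOAD_CONST → push 12. Stack: [31, 12]
BINARY_OP ^ → 31 ^ 12 = 19. Stack: [19]
LOAD_FAST_LOAD_FAST a,a → push 31,31. Stack: [19, 31, 31]
BINARY_OP - → 31 - 31 = 0. Stack: [19, 0]
BINARY_OP - → 19 - 0 = 19. Stack: [19]
STORE_FAST y → y=19. Stack: []
LOAD_CONST → push 4. Stack: [4]
STORE_FAST s → s=4. Stack: []
LOAD_CONST → push 2. Stack: [2]
LOAD_FAST y → push 19. Stack: [2, 19]
BINARY_OP - → 2 - 19 = -17. Stack: [-17]
LOAD_CONST → push 4. Stack: [-17, 4]
BINARY_OP >> → -17 >> 4 = -2. Stack: [-2]
STORE_FAST k → k=-2. Stack: []
LOAD_FAST y → push 19. Stack: [19]
RETURN_VALUE → return 19.

-2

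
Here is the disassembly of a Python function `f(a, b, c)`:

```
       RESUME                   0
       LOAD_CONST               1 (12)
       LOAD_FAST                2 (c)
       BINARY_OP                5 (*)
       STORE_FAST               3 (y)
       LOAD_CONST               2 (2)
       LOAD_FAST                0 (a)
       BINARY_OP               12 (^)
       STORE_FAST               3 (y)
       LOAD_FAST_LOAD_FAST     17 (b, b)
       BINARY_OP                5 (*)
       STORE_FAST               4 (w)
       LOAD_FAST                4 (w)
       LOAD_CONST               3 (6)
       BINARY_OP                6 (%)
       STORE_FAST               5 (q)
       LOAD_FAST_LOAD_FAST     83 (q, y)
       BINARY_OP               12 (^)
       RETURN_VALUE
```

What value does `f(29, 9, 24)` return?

LOAD_CONST → push 12. Stack: [12]
LOAD_FAST c → push 24. Stack: [12, 24]
BINARY_OP * → 12 * 24 = 288. Stack: [288]
STORE_FAST y → y=288. Stack: []
LOAD_CONST → push 2. Stack: [2]
LOAD_FAST a → push 29. Stack: [2, 29]
BINARY_OP ^ → 2 ^ 29 = 31. Stack: [31]
STORE_FAST y → y=31. Stack: []
LOAD_FAST_LOAD_FAST b,b → push 9,9. Stack: [9, 9]
BINARY_OP * → 9 * 9 = 81. Stack: [81]
STORE_FAST w → w=81. Stack: []
LOAD_FAST w → push 81. Stack: [81]
LOAD_CONST → push 6. Stack: [81, 6]
BINARY_OP % → 81 % 6 = 3. Stack: [3]
STORE_FAST q → q=3. Stack: []
LOAD_FAST_LOAD_FAST q,y → push 3,31. Stack: [3, 31]
BINARY_OP ^ → 3 ^ 31 = 28. Stack: [28]
RETURN_VALUE → return 28.

28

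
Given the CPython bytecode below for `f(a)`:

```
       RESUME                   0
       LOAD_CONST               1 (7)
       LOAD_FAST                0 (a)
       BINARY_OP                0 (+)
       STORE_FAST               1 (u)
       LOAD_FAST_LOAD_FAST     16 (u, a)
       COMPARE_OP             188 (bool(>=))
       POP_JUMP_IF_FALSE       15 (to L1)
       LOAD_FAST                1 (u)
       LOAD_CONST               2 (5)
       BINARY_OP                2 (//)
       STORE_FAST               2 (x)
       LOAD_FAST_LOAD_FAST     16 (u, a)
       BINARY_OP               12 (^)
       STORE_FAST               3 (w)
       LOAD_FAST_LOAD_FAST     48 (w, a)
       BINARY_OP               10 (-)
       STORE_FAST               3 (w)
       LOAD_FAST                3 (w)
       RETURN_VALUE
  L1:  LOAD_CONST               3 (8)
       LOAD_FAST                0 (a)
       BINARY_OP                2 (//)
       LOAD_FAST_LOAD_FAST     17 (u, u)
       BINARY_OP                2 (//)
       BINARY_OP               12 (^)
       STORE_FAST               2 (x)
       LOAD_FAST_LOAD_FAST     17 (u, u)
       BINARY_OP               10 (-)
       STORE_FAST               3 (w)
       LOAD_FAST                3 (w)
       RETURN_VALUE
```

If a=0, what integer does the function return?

7

LOAD_CONST → push 7. Stack: [7]
LOAD_FAST a → push 0. Stack: [7, 0]
BINARY_OP + → 7 + 0 = 7. Stack: [7]
STORE_FAST u → u=7. Stack: []
LOAD_FAST_LOAD_FAST u,a → push 7,0. Stack: [7, 0]
COMPARE_OP bool(>=) → 7 vs 0 = True. Stack: [True]
POP_JUMP_IF_FALSE → pop True; no jump. Stack: []
LOAD_FAST u → push 7. Stack: [7]
LOAD_CONST → push 5. Stack: [7, 5]
BINARY_OP // → 7 // 5 = 1. Stack: [1]
STORE_FAST x → x=1. Stack: []
LOAD_FAST_LOAD_FAST u,a → push 7,0. Stack: [7, 0]
BINARY_OP ^ → 7 ^ 0 = 7. Stack: [7]
STORE_FAST w → w=7. Stack: []
LOAD_FAST_LOAD_FAST w,a → push 7,0. Stack: [7, 0]
BINARY_OP - → 7 - 0 = 7. Stack: [7]
STORE_FAST w → w=7. Stack: []
LOAD_FAST w → push 7. Stack: [7]
RETURN_VALUE → return 7.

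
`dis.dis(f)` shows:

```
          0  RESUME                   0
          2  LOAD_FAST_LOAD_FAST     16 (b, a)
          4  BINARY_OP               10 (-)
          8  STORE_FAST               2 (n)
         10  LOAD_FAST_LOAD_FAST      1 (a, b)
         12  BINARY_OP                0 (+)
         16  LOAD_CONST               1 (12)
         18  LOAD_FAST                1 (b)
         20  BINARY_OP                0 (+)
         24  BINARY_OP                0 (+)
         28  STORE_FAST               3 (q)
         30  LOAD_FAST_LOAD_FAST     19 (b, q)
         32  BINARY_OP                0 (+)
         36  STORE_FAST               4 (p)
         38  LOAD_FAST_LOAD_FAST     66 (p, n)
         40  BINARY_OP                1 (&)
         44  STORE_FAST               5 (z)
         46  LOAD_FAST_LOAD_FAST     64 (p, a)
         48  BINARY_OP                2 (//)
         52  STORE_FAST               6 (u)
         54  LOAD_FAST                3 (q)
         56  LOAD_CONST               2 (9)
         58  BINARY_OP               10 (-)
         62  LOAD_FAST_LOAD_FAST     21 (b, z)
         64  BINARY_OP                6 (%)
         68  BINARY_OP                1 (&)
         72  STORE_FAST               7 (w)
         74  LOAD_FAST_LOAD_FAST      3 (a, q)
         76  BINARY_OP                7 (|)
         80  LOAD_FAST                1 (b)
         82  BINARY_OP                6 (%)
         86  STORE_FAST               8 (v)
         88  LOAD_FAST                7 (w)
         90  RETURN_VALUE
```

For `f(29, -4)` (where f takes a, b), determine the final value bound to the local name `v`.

LOAD_FAST_LOAD_FAST b,a → push -4,29. Stack: [-4, 29]
BINARY_OP - → -4 - 29 = -33. Stack: [-33]
STORE_FAST n → n=-33. Stack: []
LOAD_FAST_LOAD_FAST a,b → push 29,-4. Stack: [29, -4]
BINARY_OP + → 29 + -4 = 25. Stack: [25]
LOAD_CONST → push 12. Stack: [25, 12]
LOAD_FAST b → push -4. Stack: [25, 12, -4]
BINARY_OP + → 12 + -4 = 8. Stack: [25, 8]
BINARY_OP + → 25 + 8 = 33. Stack: [33]
STORE_FAST q → q=33. Stack: []
LOAD_FAST_LOAD_FAST b,q → push -4,33. Stack: [-4, 33]
BINARY_OP + → -4 + 33 = 29. Stack: [29]
STORE_FAST p → p=29. Stack: []
LOAD_FAST_LOAD_FAST p,n → push 29,-33. Stack: [29, -33]
BINARY_OP & → 29 & -33 = 29. Stack: [29]
STORE_FAST z → z=29. Stack: []
LOAD_FAST_LOAD_FAST p,a → push 29,29. Stack: [29, 29]
BINARY_OP // → 29 // 29 = 1. Stack: [1]
STORE_FAST u → u=1. Stack: []
LOAD_FAST q → push 33. Stack: [33]
LOAD_CONST → push 9. Stack: [33, 9]
BINARY_OP - → 33 - 9 = 24. Stack: [24]
LOAD_FAST_LOAD_FAST b,z → push -4,29. Stack: [24, -4, 29]
BINARY_OP % → -4 % 29 = 25. Stack: [24, 25]
BINARY_OP & → 24 & 25 = 24. Stack: [24]
STORE_FAST w → w=24. Stack: []
LOAD_FAST_LOAD_FAST a,q → push 29,33. Stack: [29, 33]
BINARY_OP | → 29 | 33 = 61. Stack: [61]
LOAD_FAST b → push -4. Stack: [61, -4]
BINARY_OP % → 61 % -4 = -3. Stack: [-3]
STORE_FAST v → v=-3. Stack: []
LOAD_FAST w → push 24. Stack: [24]
RETURN_VALUE → return 24.

-3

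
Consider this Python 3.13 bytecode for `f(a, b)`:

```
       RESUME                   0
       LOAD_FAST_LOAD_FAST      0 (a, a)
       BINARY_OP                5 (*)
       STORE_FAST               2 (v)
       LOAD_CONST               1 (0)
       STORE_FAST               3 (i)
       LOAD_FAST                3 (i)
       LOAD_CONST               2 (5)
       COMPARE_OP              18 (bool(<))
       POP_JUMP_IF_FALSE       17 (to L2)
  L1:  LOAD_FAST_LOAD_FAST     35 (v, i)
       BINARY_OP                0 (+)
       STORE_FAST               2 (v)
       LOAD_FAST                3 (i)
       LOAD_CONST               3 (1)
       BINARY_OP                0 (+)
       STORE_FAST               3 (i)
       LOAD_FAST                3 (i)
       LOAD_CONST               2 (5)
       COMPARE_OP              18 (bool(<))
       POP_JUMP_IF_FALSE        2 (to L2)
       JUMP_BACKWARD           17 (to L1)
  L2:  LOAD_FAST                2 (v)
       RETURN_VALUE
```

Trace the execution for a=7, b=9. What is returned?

LOAD_FAST_LOAD_FAST a,a → push 7,7
BINARY_OP * → 7 * 7 = 49
STORE_FAST v → v=49
LOAD_CONST → push 0
STORE_FAST i → i=0
LOAD_FAST i → push 0
LOAD_CONST → push 5
COMPARE_OP bool(<) → 0 vs 5 = True
POP_JUMP_IF_FALSE → pop True; no jump
LOAD_FAST_LOAD_FAST v,i → push 49,0
BINARY_OP + → 49 + 0 = 49
STORE_FAST v → v=49
LOAD_FAST i → push 0
LOAD_CONST → push 1
BINARY_OP + → 0 + 1 = 1
STORE_FAST i → i=1
LOAD_FAST i → push 1
LOAD_CONST → push 5
COMPARE_OP bool(<) → 1 vs 5 = True
POP_JUMP_IF_FALSE → pop True; no jump
LOAD_FAST_LOAD_FAST v,i → push 49,1
BINARY_OP + → 49 + 1 = 50
STORE_FAST v → v=50
LOAD_FAST i → push 1
LOAD_CONST → push 1
BINARY_OP + → 1 + 1 = 2
STORE_FAST i → i=2
LOAD_FAST i → push 2
LOAD_CONST → push 5
COMPARE_OP bool(<) → 2 vs 5 = True
POP_JUMP_IF_FALSE → pop True; no jump
LOAD_FAST_LOAD_FAST v,i → push 50,2
BINARY_OP + → 50 + 2 = 52
STORE_FAST v → v=52
LOAD_FAST i → push 2
LOAD_CONST → push 1
BINARY_OP + → 2 + 1 = 3
STORE_FAST i → i=3
LOAD_FAST i → push 3
LOAD_CONST → push 5
COMPARE_OP bool(<) → 3 vs 5 = True
POP_JUMP_IF_FALSE → pop True; no jump
LOAD_FAST_LOAD_FAST v,i → push 52,3
BINARY_OP + → 52 + 3 = 55
STORE_FAST v → v=55
LOAD_FAST i → push 3
LOAD_CONST → push 1
BINARY_OP + → 3 + 1 = 4
STORE_FAST i → i=4
LOAD_FAST i → push 4
LOAD_CONST → push 5
COMPARE_OP bool(<) → 4 vs 5 = True
POP_JUMP_IF_FALSE → pop True; no jump
LOAD_FAST_LOAD_FAST v,i → push 55,4
BINARY_OP + → 55 + 4 = 59
STORE_FAST v → v=59
LOAD_FAST i → push 4
LOAD_CONST → push 1
BINARY_OP + → 4 + 1 = 5
STORE_FAST i → i=5
LOAD_FAST i → push 5
LOAD_CONST → push 5
COMPARE_OP bool(<) → 5 vs 5 = False
POP_JUMP_IF_FALSE → pop False; jump
LOAD_FAST v → push 59
RETURN_VALUE → return 59.

59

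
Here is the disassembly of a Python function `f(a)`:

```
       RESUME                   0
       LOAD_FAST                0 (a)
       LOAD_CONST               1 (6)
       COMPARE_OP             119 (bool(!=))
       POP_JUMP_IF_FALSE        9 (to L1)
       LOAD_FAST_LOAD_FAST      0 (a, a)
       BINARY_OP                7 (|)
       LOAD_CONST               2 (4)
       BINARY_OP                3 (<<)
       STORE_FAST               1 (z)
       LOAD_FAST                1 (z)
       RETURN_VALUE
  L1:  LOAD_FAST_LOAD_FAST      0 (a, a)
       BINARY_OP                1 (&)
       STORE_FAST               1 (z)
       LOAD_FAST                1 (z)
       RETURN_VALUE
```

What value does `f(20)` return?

320

LOAD_FAST a → push 20. Stack: [20]
LOAD_CONST → push 6. Stack: [20, 6]
COMPARE_OP bool(!=) → 20 vs 6 = True. Stack: [True]
POP_JUMP_IF_FALSE → pop True; no jump. Stack: []
LOAD_FAST_LOAD_FAST a,a → push 20,20. Stack: [20, 20]
BINARY_OP | → 20 | 20 = 20. Stack: [20]
LOAD_CONST → push 4. Stack: [20, 4]
BINARY_OP << → 20 << 4 = 320. Stack: [320]
STORE_FAST z → z=320. Stack: []
LOAD_FAST z → push 320. Stack: [320]
RETURN_VALUE → return 320.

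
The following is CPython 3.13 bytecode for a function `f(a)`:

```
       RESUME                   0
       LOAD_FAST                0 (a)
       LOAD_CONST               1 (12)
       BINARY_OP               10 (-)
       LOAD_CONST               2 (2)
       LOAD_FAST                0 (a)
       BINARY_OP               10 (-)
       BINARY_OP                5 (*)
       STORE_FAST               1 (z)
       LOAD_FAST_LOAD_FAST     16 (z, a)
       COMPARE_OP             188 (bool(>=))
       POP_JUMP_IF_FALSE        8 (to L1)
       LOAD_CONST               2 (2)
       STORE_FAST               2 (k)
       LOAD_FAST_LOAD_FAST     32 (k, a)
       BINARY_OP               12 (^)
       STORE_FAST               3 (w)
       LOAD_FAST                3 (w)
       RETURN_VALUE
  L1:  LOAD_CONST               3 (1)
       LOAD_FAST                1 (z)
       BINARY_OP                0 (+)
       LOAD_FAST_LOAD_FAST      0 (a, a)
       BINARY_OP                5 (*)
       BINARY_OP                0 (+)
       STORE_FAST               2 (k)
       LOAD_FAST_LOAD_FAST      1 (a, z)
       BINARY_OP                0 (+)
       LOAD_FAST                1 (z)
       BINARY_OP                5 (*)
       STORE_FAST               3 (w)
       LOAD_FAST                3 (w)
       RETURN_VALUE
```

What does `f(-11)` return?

LOAD_FAST a → push -11. Stack: [-11]
LOAD_CONST → push 12. Stack: [-11, 12]
BINARY_OP - → -11 - 12 = -23. Stack: [-23]
LOAD_CONST → push 2. Stack: [-23, 2]
LOAD_FAST a → push -11. Stack: [-23, 2, -11]
BINARY_OP - → 2 - -11 = 13. Stack: [-23, 13]
BINARY_OP * → -23 * 13 = -299. Stack: [-299]
STORE_FAST z → z=-299. Stack: []
LOAD_FAST_LOAD_FAST z,a → push -299,-11. Stack: [-299, -11]
COMPARE_OP bool(>=) → -299 vs -11 = False. Stack: [False]
POP_JUMP_IF_FALSE → pop False; jump. Stack: []
LOAD_CONST → push 1. Stack: [1]
LOAD_FAST z → push -299. Stack: [1, -299]
BINARY_OP + → 1 + -299 = -298. Stack: [-298]
LOAD_FAST_LOAD_FAST a,a → push -11,-11. Stack: [-298, -11, -11]
BINARY_OP * → -11 * -11 = 121. Stack: [-298, 121]
BINARY_OP + → -298 + 121 = -177. Stack: [-177]
STORE_FAST k → k=-177. Stack: []
LOAD_FAST_LOAD_FAST a,z → push -11,-299. Stack: [-11, -299]
BINARY_OP + → -11 + -299 = -310. Stack: [-310]
LOAD_FAST z → push -299. Stack: [-310, -299]
BINARY_OP * → -310 * -299 = 92690. Stack: [92690]
STORE_FAST w → w=92690. Stack: []
LOAD_FAST w → push 92690. Stack: [92690]
RETURN_VALUE → return 92690.

92690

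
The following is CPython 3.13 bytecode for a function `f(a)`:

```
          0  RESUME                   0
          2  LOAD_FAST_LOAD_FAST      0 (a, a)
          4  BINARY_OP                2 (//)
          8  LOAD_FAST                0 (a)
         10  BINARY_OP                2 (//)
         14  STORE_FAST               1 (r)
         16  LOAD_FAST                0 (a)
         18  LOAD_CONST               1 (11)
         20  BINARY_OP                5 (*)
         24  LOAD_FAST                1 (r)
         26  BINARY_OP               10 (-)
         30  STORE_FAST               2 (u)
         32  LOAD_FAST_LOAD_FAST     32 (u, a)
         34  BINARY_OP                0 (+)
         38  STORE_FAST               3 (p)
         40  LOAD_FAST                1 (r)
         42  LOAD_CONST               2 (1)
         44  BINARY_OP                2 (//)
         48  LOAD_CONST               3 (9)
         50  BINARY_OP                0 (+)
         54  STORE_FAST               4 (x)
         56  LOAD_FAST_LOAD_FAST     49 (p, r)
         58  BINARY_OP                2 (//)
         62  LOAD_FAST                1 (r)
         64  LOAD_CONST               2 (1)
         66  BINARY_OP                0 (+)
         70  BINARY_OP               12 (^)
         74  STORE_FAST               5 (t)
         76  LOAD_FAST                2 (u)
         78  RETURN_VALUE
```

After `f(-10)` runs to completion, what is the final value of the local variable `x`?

8

LOAD_FAST_LOAD_FAST a,a → push -10,-10. Stack: [-10, -10]
BINARY_OP // → -10 // -10 = 1. Stack: [1]
LOAD_FAST a → push -10. Stack: [1, -10]
BINARY_OP // → 1 // -10 = -1. Stack: [-1]
STORE_FAST r → r=-1. Stack: []
LOAD_FAST a → push -10. Stack: [-10]
LOAD_CONST → push 11. Stack: [-10, 11]
BINARY_OP * → -10 * 11 = -110. Stack: [-110]
LOAD_FAST r → push -1. Stack: [-110, -1]
BINARY_OP - → -110 - -1 = -109. Stack: [-109]
STORE_FAST u → u=-109. Stack: []
LOAD_FAST_LOAD_FAST u,a → push -109,-10. Stack: [-109, -10]
BINARY_OP + → -109 + -10 = -119. Stack: [-119]
STORE_FAST p → p=-119. Stack: []
LOAD_FAST r → push -1. Stack: [-1]
LOAD_CONST → push 1. Stack: [-1, 1]
BINARY_OP // → -1 // 1 = -1. Stack: [-1]
LOAD_CONST → push 9. Stack: [-1, 9]
BINARY_OP + → -1 + 9 = 8. Stack: [8]
STORE_FAST x → x=8. Stack: []
LOAD_FAST_LOAD_FAST p,r → push -119,-1. Stack: [-119, -1]
BINARY_OP // → -119 // -1 = 119. Stack: [119]
LOAD_FAST r → push -1. Stack: [119, -1]
LOAD_CONST → push 1. Stack: [119, -1, 1]
BINARY_OP + → -1 + 1 = 0. Stack: [119, 0]
BINARY_OP ^ → 119 ^ 0 = 119. Stack: [119]
STORE_FAST t → t=119. Stack: []
LOAD_FAST u → push -109. Stack: [-109]
RETURN_VALUE → return -109.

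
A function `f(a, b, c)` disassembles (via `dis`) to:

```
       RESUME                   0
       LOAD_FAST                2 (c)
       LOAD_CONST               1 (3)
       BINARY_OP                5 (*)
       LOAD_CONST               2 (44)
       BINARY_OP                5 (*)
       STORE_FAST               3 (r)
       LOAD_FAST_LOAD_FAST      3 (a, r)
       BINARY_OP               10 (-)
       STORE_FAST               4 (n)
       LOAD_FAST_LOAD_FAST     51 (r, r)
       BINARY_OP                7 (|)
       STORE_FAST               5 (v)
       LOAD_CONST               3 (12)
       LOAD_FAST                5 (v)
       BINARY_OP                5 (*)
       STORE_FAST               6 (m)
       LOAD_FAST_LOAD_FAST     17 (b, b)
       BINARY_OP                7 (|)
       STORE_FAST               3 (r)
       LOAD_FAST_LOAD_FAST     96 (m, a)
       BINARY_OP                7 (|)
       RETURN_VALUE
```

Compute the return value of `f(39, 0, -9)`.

LOAD_FAST c → push -9. Stack: [-9]
LOAD_CONST → push 3. Stack: [-9, 3]
BINARY_OP * → -9 * 3 = -27. Stack: [-27]
LOAD_CONST → push 44. Stack: [-27, 44]
BINARY_OP * → -27 * 44 = -1188. Stack: [-1188]
STORE_FAST r → r=-1188. Stack: []
LOAD_FAST_LOAD_FAST a,r → push 39,-1188. Stack: [39, -1188]
BINARY_OP - → 39 - -1188 = 1227. Stack: [1227]
STORE_FAST n → n=1227. Stack: []
LOAD_FAST_LOAD_FAST r,r → push -1188,-1188. Stack: [-1188, -1188]
BINARY_OP | → -1188 | -1188 = -1188. Stack: [-1188]
STORE_FAST v → v=-1188. Stack: []
LOAD_CONST → push 12. Stack: [12]
LOAD_FAST v → push -1188. Stack: [12, -1188]
BINARY_OP * → 12 * -1188 = -14256. Stack: [-14256]
STORE_FAST m → m=-14256. Stack: []
LOAD_FAST_LOAD_FAST b,b → push 0,0. Stack: [0, 0]
BINARY_OP | → 0 | 0 = 0. Stack: [0]
STORE_FAST r → r=0. Stack: []
LOAD_FAST_LOAD_FAST m,a → push -14256,39. Stack: [-14256, 39]
BINARY_OP | → -14256 | 39 = -14217. Stack: [-14217]
RETURN_VALUE → return -14217.

-14217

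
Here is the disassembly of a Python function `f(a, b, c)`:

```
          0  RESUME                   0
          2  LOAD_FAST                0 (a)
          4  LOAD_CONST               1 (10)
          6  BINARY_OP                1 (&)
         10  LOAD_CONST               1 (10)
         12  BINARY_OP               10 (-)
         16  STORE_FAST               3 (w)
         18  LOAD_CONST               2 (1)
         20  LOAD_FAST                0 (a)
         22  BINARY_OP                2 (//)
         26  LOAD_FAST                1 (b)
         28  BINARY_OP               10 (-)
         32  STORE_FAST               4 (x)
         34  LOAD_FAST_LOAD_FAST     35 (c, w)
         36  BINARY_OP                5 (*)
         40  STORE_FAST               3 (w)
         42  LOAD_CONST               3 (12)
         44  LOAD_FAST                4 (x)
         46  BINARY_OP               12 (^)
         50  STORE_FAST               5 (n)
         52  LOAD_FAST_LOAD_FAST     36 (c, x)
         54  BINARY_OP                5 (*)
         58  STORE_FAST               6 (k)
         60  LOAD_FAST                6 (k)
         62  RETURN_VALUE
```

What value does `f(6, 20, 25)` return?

-500

LOAD_FAST a → push 6. Stack: [6]
LOAD_CONST → push 10. Stack: [6, 10]
BINARY_OP & → 6 & 10 = 2. Stack: [2]
LOAD_CONST → push 10. Stack: [2, 10]
BINARY_OP - → 2 - 10 = -8. Stack: [-8]
STORE_FAST w → w=-8. Stack: []
LOAD_CONST → push 1. Stack: [1]
LOAD_FAST a → push 6. Stack: [1, 6]
BINARY_OP // → 1 // 6 = 0. Stack: [0]
LOAD_FAST b → push 20. Stack: [0, 20]
BINARY_OP - → 0 - 20 = -20. Stack: [-20]
STORE_FAST x → x=-20. Stack: []
LOAD_FAST_LOAD_FAST c,w → push 25,-8. Stack: [25, -8]
BINARY_OP * → 25 * -8 = -200. Stack: [-200]
STORE_FAST w → w=-200. Stack: []
LOAD_CONST → push 12. Stack: [12]
LOAD_FAST x → push -20. Stack: [12, -20]
BINARY_OP ^ → 12 ^ -20 = -32. Stack: [-32]
STORE_FAST n → n=-32. Stack: []
LOAD_FAST_LOAD_FAST c,x → push 25,-20. Stack: [25, -20]
BINARY_OP * → 25 * -20 = -500. Stack: [-500]
STORE_FAST k → k=-500. Stack: []
LOAD_FAST k → push -500. Stack: [-500]
RETURN_VALUE → return -500.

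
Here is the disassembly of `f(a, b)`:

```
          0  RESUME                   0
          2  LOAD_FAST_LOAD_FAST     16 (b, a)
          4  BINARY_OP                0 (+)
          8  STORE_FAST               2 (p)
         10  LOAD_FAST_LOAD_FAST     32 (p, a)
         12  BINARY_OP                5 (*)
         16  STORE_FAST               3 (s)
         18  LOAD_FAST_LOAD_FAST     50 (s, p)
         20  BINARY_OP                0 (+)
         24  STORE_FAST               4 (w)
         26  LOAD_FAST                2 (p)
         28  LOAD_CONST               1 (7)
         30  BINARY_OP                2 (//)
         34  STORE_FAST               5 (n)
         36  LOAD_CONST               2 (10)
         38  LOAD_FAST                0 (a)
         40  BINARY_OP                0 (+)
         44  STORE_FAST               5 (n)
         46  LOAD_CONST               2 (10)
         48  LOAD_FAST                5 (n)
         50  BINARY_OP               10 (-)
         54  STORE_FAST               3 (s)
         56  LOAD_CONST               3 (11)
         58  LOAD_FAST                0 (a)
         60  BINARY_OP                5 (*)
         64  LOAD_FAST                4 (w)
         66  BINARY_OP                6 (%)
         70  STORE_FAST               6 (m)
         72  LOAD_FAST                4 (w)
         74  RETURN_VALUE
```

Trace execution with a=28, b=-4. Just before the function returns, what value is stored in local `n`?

38

LOAD_FAST_LOAD_FAST b,a → push -4,28. Stack: [-4, 28]
BINARY_OP + → -4 + 28 = 24. Stack: [24]
STORE_FAST p → p=24. Stack: []
LOAD_FAST_LOAD_FAST p,a → push 24,28. Stack: [24, 28]
BINARY_OP * → 24 * 28 = 672. Stack: [672]
STORE_FAST s → s=672. Stack: []
LOAD_FAST_LOAD_FAST s,p → push 672,24. Stack: [672, 24]
BINARY_OP + → 672 + 24 = 696. Stack: [696]
STORE_FAST w → w=696. Stack: []
LOAD_FAST p → push 24. Stack: [24]
LOAD_CONST → push 7. Stack: [24, 7]
BINARY_OP // → 24 // 7 = 3. Stack: [3]
STORE_FAST n → n=3. Stack: []
LOAD_CONST → push 10. Stack: [10]
LOAD_FAST a → push 28. Stack: [10, 28]
BINARY_OP + → 10 + 28 = 38. Stack: [38]
STORE_FAST n → n=38. Stack: []
LOAD_CONST → push 10. Stack: [10]
LOAD_FAST n → push 38. Stack: [10, 38]
BINARY_OP - → 10 - 38 = -28. Stack: [-28]
STORE_FAST s → s=-28. Stack: []
LOAD_CONST → push 11. Stack: [11]
LOAD_FAST a → push 28. Stack: [11, 28]
BINARY_OP * → 11 * 28 = 308. Stack: [308]
LOAD_FAST w → push 696. Stack: [308, 696]
BINARY_OP % → 308 % 696 = 308. Stack: [308]
STORE_FAST m → m=308. Stack: []
LOAD_FAST w → push 696. Stack: [696]
RETURN_VALUE → return 696.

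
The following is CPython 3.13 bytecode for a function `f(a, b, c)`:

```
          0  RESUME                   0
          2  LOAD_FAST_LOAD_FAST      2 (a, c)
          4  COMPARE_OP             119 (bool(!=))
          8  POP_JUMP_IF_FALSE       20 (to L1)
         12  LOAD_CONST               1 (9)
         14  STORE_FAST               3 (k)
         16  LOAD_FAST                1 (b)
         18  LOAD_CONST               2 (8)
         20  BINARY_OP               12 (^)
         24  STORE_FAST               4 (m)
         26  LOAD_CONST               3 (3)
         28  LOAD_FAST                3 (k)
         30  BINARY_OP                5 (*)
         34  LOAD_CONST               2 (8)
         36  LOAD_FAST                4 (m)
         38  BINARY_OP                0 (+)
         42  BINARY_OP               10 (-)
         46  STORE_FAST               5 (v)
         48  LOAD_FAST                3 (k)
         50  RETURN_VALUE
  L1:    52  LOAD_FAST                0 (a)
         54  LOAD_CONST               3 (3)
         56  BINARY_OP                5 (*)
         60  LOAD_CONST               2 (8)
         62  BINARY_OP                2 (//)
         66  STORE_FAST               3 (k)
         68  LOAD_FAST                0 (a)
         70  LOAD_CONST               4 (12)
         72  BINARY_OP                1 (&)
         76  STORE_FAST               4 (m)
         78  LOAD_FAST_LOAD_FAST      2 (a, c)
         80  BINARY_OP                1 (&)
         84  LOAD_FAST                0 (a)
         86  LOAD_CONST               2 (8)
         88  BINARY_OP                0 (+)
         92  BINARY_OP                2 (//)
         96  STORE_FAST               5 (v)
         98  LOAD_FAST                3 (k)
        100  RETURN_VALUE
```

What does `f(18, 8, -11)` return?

LOAD_FAST_LOAD_FAST a,c → push 18,-11. Stack: [18, -11]
COMPARE_OP bool(!=) → 18 vs -11 = True. Stack: [True]
POP_JUMP_IF_FALSE → pop True; no jump. Stack: []
LOAD_CONST → push 9. Stack: [9]
STORE_FAST k → k=9. Stack: []
LOAD_FAST b → push 8. Stack: [8]
LOAD_CONST → push 8. Stack: [8, 8]
BINARY_OP ^ → 8 ^ 8 = 0. Stack: [0]
STORE_FAST m → m=0. Stack: []
LOAD_CONST → push 3. Stack: [3]
LOAD_FAST k → push 9. Stack: [3, 9]
BINARY_OP * → 3 * 9 = 27. Stack: [27]
LOAD_CONST → push 8. Stack: [27, 8]
LOAD_FAST m → push 0. Stack: [27, 8, 0]
BINARY_OP + → 8 + 0 = 8. Stack: [27, 8]
BINARY_OP - → 27 - 8 = 19. Stack: [19]
STORE_FAST v → v=19. Stack: []
LOAD_FAST k → push 9. Stack: [9]
RETURN_VALUE → return 9.

9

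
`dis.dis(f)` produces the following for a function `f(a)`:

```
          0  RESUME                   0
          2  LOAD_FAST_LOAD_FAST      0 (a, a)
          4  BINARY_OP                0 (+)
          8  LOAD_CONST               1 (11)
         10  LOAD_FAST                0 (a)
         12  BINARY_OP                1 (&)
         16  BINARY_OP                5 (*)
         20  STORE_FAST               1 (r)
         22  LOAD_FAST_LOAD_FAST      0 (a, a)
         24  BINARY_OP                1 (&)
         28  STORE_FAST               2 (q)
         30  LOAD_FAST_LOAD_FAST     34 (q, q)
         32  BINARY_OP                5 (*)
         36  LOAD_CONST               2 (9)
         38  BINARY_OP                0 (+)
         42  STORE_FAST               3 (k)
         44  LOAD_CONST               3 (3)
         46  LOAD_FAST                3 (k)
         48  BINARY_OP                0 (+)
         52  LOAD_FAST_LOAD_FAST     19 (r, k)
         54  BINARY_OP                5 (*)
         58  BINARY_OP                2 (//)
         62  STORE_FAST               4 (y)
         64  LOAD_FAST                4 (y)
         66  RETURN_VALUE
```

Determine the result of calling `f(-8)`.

LOAD_FAST_LOAD_FAST a,a → push -8,-8. Stack: [-8, -8]
BINARY_OP + → -8 + -8 = -16. Stack: [-16]
LOAD_CONST → push 11. Stack: [-16, 11]
LOAD_FAST a → push -8. Stack: [-16, 11, -8]
BINARY_OP & → 11 & -8 = 8. Stack: [-16, 8]
BINARY_OP * → -16 * 8 = -128. Stack: [-128]
STORE_FAST r → r=-128. Stack: []
LOAD_FAST_LOAD_FAST a,a → push -8,-8. Stack: [-8, -8]
BINARY_OP & → -8 & -8 = -8. Stack: [-8]
STORE_FAST q → q=-8. Stack: []
LOAD_FAST_LOAD_FAST q,q → push -8,-8. Stack: [-8, -8]
BINARY_OP * → -8 * -8 = 64. Stack: [64]
LOAD_CONST → push 9. Stack: [64, 9]
BINARY_OP + → 64 + 9 = 73. Stack: [73]
STORE_FAST k → k=73. Stack: []
LOAD_CONST → push 3. Stack: [3]
LOAD_FAST k → push 73. Stack: [3, 73]
BINARY_OP + → 3 + 73 = 76. Stack: [76]
LOAD_FAST_LOAD_FAST r,k → push -128,73. Stack: [76, -128, 73]
BINARY_OP * → -128 * 73 = -9344. Stack: [76, -9344]
BINARY_OP // → 76 // -9344 = -1. Stack: [-1]
STORE_FAST y → y=-1. Stack: []
LOAD_FAST y → push -1. Stack: [-1]
RETURN_VALUE → return -1.

-1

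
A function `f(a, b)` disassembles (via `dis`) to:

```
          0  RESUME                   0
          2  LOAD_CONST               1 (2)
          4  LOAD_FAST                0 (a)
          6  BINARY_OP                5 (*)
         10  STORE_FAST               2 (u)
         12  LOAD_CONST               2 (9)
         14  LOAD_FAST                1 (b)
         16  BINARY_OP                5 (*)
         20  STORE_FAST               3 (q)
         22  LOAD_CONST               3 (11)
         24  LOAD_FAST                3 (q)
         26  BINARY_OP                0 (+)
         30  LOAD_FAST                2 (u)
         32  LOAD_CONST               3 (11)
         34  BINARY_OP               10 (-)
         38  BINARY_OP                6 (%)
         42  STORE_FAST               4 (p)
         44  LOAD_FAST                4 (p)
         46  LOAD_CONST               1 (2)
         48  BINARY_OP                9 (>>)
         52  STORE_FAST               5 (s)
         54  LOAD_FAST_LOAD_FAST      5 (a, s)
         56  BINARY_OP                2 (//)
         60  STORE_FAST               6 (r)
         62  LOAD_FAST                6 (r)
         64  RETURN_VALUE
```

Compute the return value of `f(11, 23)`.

LOAD_CONST → push 2. Stack: [2]
LOAD_FAST a → push 11. Stack: [2, 11]
BINARY_OP * → 2 * 11 = 22. Stack: [22]
STORE_FAST u → u=22. Stack: []
LOAD_CONST → push 9. Stack: [9]
LOAD_FAST b → push 23. Stack: [9, 23]
BINARY_OP * → 9 * 23 = 207. Stack: [207]
STORE_FAST q → q=207. Stack: []
LOAD_CONST → push 11. Stack: [11]
LOAD_FAST q → push 207. Stack: [11, 207]
BINARY_OP + → 11 + 207 = 218. Stack: [218]
LOAD_FAST u → push 22. Stack: [218, 22]
LOAD_CONST → push 11. Stack: [218, 22, 11]
BINARY_OP - → 22 - 11 = 11. Stack: [218, 11]
BINARY_OP % → 218 % 11 = 9. Stack: [9]
STORE_FAST p → p=9. Stack: []
LOAD_FAST p → push 9. Stack: [9]
LOAD_CONST → push 2. Stack: [9, 2]
BINARY_OP >> → 9 >> 2 = 2. Stack: [2]
STORE_FAST s → s=2. Stack: []
LOAD_FAST_LOAD_FAST a,s → push 11,2. Stack: [11, 2]
BINARY_OP // → 11 // 2 = 5. Stack: [5]
STORE_FAST r → r=5. Stack: []
LOAD_FAST r → push 5. Stack: [5]
RETURN_VALUE → return 5.

5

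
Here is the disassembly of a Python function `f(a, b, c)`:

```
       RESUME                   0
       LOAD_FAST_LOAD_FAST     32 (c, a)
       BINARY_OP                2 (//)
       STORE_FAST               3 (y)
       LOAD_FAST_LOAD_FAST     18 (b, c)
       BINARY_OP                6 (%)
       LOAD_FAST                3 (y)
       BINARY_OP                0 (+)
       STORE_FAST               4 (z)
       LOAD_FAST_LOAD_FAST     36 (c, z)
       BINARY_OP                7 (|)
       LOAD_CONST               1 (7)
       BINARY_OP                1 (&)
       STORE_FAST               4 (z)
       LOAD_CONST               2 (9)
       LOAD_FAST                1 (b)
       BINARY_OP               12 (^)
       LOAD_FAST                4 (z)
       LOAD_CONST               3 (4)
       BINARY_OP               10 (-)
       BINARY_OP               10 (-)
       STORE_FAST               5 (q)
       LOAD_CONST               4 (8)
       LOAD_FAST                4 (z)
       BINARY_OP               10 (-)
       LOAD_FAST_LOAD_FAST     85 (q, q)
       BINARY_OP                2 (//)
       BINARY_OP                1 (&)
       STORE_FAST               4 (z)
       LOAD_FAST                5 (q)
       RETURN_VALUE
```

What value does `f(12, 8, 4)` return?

1

LOAD_FAST_LOAD_FAST c,a → push 4,12. Stack: [4, 12]
BINARY_OP // → 4 // 12 = 0. Stack: [0]
STORE_FAST y → y=0. Stack: []
LOAD_FAST_LOAD_FAST b,c → push 8,4. Stack: [8, 4]
BINARY_OP % → 8 % 4 = 0. Stack: [0]
LOAD_FAST y → push 0. Stack: [0, 0]
BINARY_OP + → 0 + 0 = 0. Stack: [0]
STORE_FAST z → z=0. Stack: []
LOAD_FAST_LOAD_FAST c,z → push 4,0. Stack: [4, 0]
BINARY_OP | → 4 | 0 = 4. Stack: [4]
LOAD_CONST → push 7. Stack: [4, 7]
BINARY_OP & → 4 & 7 = 4. Stack: [4]
STORE_FAST z → z=4. Stack: []
LOAD_CONST → push 9. Stack: [9]
LOAD_FAST b → push 8. Stack: [9, 8]
BINARY_OP ^ → 9 ^ 8 = 1. Stack: [1]
LOAD_FAST z → push 4. Stack: [1, 4]
LOAD_CONST → push 4. Stack: [1, 4, 4]
BINARY_OP - → 4 - 4 = 0. Stack: [1, 0]
BINARY_OP - → 1 - 0 = 1. Stack: [1]
STORE_FAST q → q=1. Stack: []
LOAD_CONST → push 8. Stack: [8]
LOAD_FAST z → push 4. Stack: [8, 4]
BINARY_OP - → 8 - 4 = 4. Stack: [4]
LOAD_FAST_LOAD_FAST q,q → push 1,1. Stack: [4, 1, 1]
BINARY_OP // → 1 // 1 = 1. Stack: [4, 1]
BINARY_OP & → 4 & 1 = 0. Stack: [0]
STORE_FAST z → z=0. Stack: []
LOAD_FAST q → push 1. Stack: [1]
RETURN_VALUE → return 1.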